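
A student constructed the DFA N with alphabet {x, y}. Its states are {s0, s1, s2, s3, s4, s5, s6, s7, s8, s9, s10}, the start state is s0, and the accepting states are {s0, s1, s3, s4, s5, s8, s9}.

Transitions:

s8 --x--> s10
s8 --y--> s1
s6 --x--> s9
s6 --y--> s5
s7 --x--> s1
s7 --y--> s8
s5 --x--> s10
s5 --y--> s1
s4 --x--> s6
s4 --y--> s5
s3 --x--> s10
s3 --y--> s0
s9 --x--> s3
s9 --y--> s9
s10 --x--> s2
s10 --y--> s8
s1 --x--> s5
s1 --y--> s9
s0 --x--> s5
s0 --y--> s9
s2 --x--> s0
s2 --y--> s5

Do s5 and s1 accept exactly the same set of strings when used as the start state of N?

States {s4,s6,s7} cannot be reached from the start state, so discard them.
Initial partition by acceptance: {s0,s1,s3,s5,s8,s9} | {s2,s10}.
Refine {s0,s1,s3,s5,s8,s9} on symbol x: members go to different blocks, giving {s0,s1,s9} and {s3,s5,s8}.
Split {s2,s10} by δ(·,x) → {s2} and {s10}.
The partition is now stable with 4 blocks: {s0,s1,s9} | {s2} | {s3,s5,s8} | {s10}.
s5 and s1 end up in different blocks, so they are distinguishable. For instance, the string 'x' is accepted from only s1.

No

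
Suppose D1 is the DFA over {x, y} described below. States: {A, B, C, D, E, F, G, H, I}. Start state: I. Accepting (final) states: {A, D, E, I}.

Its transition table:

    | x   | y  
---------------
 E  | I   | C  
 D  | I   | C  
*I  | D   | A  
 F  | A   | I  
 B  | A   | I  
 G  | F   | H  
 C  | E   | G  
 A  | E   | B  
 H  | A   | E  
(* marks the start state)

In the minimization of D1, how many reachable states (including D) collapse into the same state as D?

Every state is reachable, so we keep all 9.
P0 = {A,D,E,I} | {B,C,F,G,H}.
Split {A,D,E,I} by δ(·,y) → {A,D,E} and {I}.
Refine {A,D,E} on symbol x: members go to different blocks, giving {D,E} and {A}.
Refine {B,C,F,G,H} on symbol x: members go to different blocks, giving {B,F,H} and {C} and {G}.
Split {B,F,H} by δ(·,y) → {B,F} and {H}.
The partition is now stable with 7 blocks: {D,E} | {B,F} | {I} | {A} | {C} | {G} | {H}.
State D belongs to the block {D,E}, which has 2 states.

2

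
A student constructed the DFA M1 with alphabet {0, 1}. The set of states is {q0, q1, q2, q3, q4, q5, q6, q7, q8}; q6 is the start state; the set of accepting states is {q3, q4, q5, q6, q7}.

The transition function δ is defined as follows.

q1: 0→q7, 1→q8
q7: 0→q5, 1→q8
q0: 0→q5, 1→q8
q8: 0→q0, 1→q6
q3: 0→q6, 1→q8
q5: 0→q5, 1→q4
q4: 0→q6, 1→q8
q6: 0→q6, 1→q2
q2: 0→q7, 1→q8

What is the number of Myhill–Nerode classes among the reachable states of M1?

States {q1,q3} cannot be reached from the start state, so discard them.
Start with accepting vs non-accepting: {q4,q5,q6,q7} | {q0,q2,q8}.
On input 1, block {q4,q5,q6,q7} splits into {q4,q6,q7} and {q5}.
On input 0, block {q4,q6,q7} splits into {q4,q6} and {q7}.
Refine {q0,q2,q8} on symbol 0: members go to different blocks, giving {q0} and {q2} and {q8}.
Split {q4,q6} by δ(·,1) → {q4} and {q6}.
The partition is now stable with 7 blocks: {q4} | {q0} | {q5} | {q7} | {q2} | {q8} | {q6}.

7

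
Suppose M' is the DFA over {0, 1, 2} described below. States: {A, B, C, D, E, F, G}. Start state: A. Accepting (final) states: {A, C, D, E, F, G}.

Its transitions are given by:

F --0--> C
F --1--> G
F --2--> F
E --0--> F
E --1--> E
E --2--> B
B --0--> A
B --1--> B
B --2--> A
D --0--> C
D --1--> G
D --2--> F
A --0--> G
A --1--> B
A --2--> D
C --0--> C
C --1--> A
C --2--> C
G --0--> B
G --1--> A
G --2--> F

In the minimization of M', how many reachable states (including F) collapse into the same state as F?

2

First remove the unreachable states {E}; 6 states remain.
P0 = {A,C,D,F,G} | {B}.
Refine {A,C,D,F,G} on symbol 0: members go to different blocks, giving {A,C,D,F} and {G}.
On input 0, block {A,C,D,F} splits into {C,D,F} and {A}.
Refine {C,D,F} on symbol 1: members go to different blocks, giving {D,F} and {C}.
No further refinement is possible. Final partition (5 blocks): {D,F} | {B} | {G} | {A} | {C}.
State F belongs to the block {D,F}, which has 2 states.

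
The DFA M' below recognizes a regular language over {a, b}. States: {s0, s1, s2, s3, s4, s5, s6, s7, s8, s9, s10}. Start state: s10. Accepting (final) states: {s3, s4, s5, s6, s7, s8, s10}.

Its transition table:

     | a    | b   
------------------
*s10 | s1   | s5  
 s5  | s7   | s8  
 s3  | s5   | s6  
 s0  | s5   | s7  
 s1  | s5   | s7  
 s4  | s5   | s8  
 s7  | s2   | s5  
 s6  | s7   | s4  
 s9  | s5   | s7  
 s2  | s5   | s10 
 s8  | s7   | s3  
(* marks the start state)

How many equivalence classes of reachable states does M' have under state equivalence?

5

Reachable states from the start: {s1,s2,s3,s4,s5,s6,s7,s8,s10}. Unreachable: {s0,s9} — drop them.
Initial partition by acceptance: {s3,s4,s5,s6,s7,s8,s10} | {s1,s2}.
On input a, block {s3,s4,s5,s6,s7,s8,s10} splits into {s3,s4,s5,s6,s8} and {s7,s10}.
On input a, block {s3,s4,s5,s6,s8} splits into {s5,s6,s8} and {s3,s4}.
Split {s5,s6,s8} by δ(·,b) → {s6,s8} and {s5}.
Stable partition: {s6,s8} | {s1,s2} | {s7,s10} | {s3,s4} | {s5} — 5 equivalence classes.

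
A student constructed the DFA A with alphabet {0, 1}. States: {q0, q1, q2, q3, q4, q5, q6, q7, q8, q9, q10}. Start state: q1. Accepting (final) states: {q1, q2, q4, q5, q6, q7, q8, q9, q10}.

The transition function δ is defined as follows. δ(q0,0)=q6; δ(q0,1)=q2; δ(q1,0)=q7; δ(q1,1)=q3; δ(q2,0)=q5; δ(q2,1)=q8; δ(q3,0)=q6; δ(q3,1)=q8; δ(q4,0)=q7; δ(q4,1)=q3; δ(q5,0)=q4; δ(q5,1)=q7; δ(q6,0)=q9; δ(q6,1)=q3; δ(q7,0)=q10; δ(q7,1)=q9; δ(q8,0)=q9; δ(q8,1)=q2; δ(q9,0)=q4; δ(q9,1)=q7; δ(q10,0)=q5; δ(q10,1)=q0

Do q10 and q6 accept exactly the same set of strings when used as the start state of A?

All states are reachable from the start state.
Initial partition by acceptance: {q1,q2,q4,q5,q6,q7,q8,q9,q10} | {q0,q3}.
On input 1, block {q1,q2,q4,q5,q6,q7,q8,q9,q10} splits into {q2,q5,q7,q8,q9} and {q1,q4,q6,q10}.
Refine {q2,q5,q7,q8,q9} on symbol 0: members go to different blocks, giving {q5,q7,q9} and {q2,q8}.
Stable partition: {q5,q7,q9} | {q0,q3} | {q1,q4,q6,q10} | {q2,q8} — 4 equivalence classes.
q10 and q6 lie in the same block of the stable partition, so they are equivalent — no string distinguishes them.

Yes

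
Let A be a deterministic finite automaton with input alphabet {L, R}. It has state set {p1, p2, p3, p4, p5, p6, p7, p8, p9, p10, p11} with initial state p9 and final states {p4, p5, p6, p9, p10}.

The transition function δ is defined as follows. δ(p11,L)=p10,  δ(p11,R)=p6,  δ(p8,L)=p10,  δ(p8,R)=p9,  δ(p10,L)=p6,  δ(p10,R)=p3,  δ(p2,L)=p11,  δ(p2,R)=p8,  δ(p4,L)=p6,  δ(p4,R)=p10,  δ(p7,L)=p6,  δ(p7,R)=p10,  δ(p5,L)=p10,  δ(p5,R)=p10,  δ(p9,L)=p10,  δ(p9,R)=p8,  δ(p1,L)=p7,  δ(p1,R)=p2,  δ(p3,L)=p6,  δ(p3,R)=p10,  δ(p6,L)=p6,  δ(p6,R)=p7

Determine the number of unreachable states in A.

5

No path from p9 leads to p1, p2, p4, p5, p11; the other 6 states are all reachable.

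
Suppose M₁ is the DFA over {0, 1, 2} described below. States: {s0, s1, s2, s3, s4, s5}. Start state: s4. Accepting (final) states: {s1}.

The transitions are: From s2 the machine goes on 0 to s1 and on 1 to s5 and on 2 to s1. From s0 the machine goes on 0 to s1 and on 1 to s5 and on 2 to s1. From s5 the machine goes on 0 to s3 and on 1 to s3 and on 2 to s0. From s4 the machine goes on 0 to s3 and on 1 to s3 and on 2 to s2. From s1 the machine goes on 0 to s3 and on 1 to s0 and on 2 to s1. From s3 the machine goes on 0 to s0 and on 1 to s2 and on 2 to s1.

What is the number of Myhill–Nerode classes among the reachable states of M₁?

Start with accepting vs non-accepting: {s1} | {s0,s2,s3,s4,s5}.
Split {s0,s2,s3,s4,s5} by δ(·,0) → {s3,s4,s5} and {s0,s2}.
Refine {s3,s4,s5} on symbol 0: members go to different blocks, giving {s4,s5} and {s3}.
Stable partition: {s1} | {s4,s5} | {s0,s2} | {s3} — 4 equivalence classes.

4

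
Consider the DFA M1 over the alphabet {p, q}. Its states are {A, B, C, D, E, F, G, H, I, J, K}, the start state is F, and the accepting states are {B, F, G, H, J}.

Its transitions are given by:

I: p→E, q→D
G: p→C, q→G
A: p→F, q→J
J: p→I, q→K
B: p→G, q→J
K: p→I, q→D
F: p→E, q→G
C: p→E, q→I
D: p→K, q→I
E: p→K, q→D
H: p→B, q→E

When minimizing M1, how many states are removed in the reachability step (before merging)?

4

BFS from F reaches {C, D, E, F, G, I, K}; the 4 state(s) A, B, H, J are never visited.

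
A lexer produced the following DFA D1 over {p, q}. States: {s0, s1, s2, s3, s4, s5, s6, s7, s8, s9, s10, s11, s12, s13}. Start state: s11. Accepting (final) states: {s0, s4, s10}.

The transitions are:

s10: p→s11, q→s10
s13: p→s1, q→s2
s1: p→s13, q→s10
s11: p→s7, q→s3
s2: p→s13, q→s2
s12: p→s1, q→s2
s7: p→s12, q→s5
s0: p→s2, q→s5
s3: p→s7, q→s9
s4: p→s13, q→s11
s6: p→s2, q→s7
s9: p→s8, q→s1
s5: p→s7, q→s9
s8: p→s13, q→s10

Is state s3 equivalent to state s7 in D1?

No

States {s0,s4,s6} cannot be reached from the start state, so discard them.
P0 = {s10} | {s1,s2,s3,s5,s7,s8,s9,s11,s12,s13}.
Refine {s1,s2,s3,s5,s7,s8,s9,s11,s12,s13} on symbol q: members go to different blocks, giving {s2,s3,s5,s7,s9,s11,s12,s13} and {s1,s8}.
Split {s2,s3,s5,s7,s9,s11,s12,s13} by δ(·,p) → {s2,s3,s5,s7,s11} and {s9,s12,s13}.
Split {s2,s3,s5,s7,s11} by δ(·,p) → {s3,s5,s11} and {s2,s7}.
Refine {s3,s5,s11} on symbol q: members go to different blocks, giving {s3,s5} and {s11}.
Refine {s9,s12,s13} on symbol q: members go to different blocks, giving {s12,s13} and {s9}.
Refine {s2,s7} on symbol q: members go to different blocks, giving {s2} and {s7}.
No further refinement is possible. Final partition (8 blocks): {s10} | {s3,s5} | {s1,s8} | {s12,s13} | {s2} | {s11} | {s9} | {s7}.
s3 and s7 end up in different blocks, so they are distinguishable. For instance, the string 'ppq' is accepted from only s7.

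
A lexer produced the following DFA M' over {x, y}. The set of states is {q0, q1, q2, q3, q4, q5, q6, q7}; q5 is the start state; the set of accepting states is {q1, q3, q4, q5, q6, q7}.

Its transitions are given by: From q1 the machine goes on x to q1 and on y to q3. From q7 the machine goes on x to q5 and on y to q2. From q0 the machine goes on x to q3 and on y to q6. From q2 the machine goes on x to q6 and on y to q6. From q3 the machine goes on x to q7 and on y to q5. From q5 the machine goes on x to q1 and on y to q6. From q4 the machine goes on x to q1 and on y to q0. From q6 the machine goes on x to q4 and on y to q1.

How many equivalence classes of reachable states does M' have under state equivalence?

Start with accepting vs non-accepting: {q1,q3,q4,q5,q6,q7} | {q0,q2}.
Refine {q1,q3,q4,q5,q6,q7} on symbol y: members go to different blocks, giving {q1,q3,q5,q6} and {q4,q7}.
Split {q1,q3,q5,q6} by δ(·,x) → {q1,q5} and {q3,q6}.
No further refinement is possible. Final partition (4 blocks): {q1,q5} | {q0,q2} | {q4,q7} | {q3,q6}.

4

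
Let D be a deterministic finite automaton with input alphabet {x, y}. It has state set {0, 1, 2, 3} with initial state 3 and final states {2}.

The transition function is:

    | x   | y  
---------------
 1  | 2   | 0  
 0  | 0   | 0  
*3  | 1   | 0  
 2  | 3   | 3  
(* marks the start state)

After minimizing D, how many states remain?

Start with accepting vs non-accepting: {2} | {0,1,3}.
Refine {0,1,3} on symbol x: members go to different blocks, giving {0,3} and {1}.
On input x, block {0,3} splits into {0} and {3}.
The partition is now stable with 4 blocks: {2} | {0} | {1} | {3}.

4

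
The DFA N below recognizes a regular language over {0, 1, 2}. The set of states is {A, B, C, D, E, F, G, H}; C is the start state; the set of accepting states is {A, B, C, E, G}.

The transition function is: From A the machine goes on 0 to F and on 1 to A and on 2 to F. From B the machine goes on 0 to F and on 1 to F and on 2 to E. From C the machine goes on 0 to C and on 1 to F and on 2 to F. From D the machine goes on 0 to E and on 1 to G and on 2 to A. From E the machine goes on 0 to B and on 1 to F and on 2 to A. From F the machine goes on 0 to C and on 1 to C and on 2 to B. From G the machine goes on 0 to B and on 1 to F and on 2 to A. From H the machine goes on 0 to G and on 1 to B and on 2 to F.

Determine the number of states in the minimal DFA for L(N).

5

Reachable states from the start: {A,B,C,E,F}. Unreachable: {D,G,H} — drop them.
Initial partition by acceptance: {A,B,C,E} | {F}.
Refine {A,B,C,E} on symbol 0: members go to different blocks, giving {A,B} and {C,E}.
Refine {A,B} on symbol 1: members go to different blocks, giving {A} and {B}.
Refine {C,E} on symbol 0: members go to different blocks, giving {C} and {E}.
The partition is now stable with 5 blocks: {A} | {F} | {C} | {B} | {E}.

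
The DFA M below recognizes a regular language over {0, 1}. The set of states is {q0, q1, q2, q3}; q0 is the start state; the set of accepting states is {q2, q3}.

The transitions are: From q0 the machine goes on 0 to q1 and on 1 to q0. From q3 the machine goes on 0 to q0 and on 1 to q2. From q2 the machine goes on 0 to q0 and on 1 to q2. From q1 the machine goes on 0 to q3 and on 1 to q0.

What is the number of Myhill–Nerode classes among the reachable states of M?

All states are reachable from the start state.
Initial partition by acceptance: {q2,q3} | {q0,q1}.
Refine {q0,q1} on symbol 0: members go to different blocks, giving {q0} and {q1}.
No further refinement is possible. Final partition (3 blocks): {q2,q3} | {q0} | {q1}.

3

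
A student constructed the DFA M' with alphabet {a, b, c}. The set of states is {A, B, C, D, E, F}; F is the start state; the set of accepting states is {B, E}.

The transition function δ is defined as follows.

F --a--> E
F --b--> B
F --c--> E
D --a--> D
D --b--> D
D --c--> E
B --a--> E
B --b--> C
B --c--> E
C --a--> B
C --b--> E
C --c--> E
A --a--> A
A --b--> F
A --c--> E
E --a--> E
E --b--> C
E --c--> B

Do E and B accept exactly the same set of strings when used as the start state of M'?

First remove the unreachable states {A,D}; 4 states remain.
Start with accepting vs non-accepting: {B,E} | {C,F}.
No further refinement is possible. Final partition (2 blocks): {B,E} | {C,F}.
E and B lie in the same block of the stable partition, so they are equivalent — no string distinguishes them.

Yes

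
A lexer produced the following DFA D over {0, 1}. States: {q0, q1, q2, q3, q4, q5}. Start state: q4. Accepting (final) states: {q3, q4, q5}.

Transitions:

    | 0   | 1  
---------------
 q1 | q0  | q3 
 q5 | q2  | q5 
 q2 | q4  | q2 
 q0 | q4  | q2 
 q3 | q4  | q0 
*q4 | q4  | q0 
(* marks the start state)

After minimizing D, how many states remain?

2

States {q1,q3,q5} cannot be reached from the start state, so discard them.
Start with accepting vs non-accepting: {q4} | {q0,q2}.
Stable partition: {q4} | {q0,q2} — 2 equivalence classes.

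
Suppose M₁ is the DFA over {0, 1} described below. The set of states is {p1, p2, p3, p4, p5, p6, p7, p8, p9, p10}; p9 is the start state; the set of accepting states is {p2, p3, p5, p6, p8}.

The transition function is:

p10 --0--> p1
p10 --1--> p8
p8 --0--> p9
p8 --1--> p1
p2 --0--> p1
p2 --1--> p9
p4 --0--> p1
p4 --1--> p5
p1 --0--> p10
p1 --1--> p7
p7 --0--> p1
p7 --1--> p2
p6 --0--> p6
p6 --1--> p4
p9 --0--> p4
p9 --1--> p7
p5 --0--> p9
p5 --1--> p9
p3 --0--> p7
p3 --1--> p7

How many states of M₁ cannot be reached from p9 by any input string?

No path from p9 leads to p3, p6; the other 8 states are all reachable.

2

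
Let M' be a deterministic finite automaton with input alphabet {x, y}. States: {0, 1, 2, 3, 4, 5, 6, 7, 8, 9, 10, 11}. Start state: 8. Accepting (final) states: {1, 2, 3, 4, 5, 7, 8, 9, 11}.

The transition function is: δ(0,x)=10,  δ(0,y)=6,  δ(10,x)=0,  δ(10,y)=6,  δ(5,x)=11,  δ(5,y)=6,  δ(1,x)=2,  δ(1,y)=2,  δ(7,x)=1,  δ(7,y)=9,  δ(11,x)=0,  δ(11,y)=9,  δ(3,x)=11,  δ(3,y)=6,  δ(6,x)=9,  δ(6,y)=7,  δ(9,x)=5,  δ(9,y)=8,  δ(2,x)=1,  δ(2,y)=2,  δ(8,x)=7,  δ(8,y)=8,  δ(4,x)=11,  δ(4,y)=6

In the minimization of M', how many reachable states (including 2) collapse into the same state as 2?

2

States {3,4} cannot be reached from the start state, so discard them.
P0 = {1,2,5,7,8,9,11} | {0,6,10}.
On input x, block {1,2,5,7,8,9,11} splits into {1,2,5,7,8,9} and {11}.
Split {1,2,5,7,8,9} by δ(·,x) → {1,2,7,8,9} and {5}.
Refine {1,2,7,8,9} on symbol x: members go to different blocks, giving {1,2,7,8} and {9}.
On input y, block {1,2,7,8} splits into {1,2,8} and {7}.
Split {1,2,8} by δ(·,x) → {1,2} and {8}.
Split {0,6,10} by δ(·,x) → {0,10} and {6}.
No further refinement is possible. Final partition (8 blocks): {1,2} | {0,10} | {11} | {5} | {9} | {7} | {8} | {6}.
The equivalence class containing 2 is {1,2}, of size 2.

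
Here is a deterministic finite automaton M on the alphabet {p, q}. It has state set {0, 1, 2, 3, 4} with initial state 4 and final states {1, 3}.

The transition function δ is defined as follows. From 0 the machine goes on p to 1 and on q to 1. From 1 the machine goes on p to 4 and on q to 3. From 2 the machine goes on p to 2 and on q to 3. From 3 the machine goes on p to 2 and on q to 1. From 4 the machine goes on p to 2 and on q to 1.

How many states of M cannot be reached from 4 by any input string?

Starting at 4 and following transitions, the reachable set is {1, 2, 3, 4}. That leaves 0 unreachable — 1 in total.

1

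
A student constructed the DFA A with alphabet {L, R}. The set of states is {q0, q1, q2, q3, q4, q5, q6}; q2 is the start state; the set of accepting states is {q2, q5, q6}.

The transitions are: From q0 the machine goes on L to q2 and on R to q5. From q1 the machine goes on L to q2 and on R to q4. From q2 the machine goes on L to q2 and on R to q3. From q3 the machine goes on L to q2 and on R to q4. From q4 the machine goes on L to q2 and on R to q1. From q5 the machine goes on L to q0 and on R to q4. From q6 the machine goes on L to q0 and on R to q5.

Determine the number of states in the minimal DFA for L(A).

Reachable states from the start: {q1,q2,q3,q4}. Unreachable: {q0,q5,q6} — drop them.
P0 = {q2} | {q1,q3,q4}.
No further refinement is possible. Final partition (2 blocks): {q2} | {q1,q3,q4}.

2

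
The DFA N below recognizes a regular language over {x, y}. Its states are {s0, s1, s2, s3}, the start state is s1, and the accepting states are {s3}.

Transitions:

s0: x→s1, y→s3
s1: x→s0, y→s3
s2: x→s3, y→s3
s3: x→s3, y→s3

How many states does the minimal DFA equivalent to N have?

2

Reachable states from the start: {s0,s1,s3}. Unreachable: {s2} — drop them.
P0 = {s3} | {s0,s1}.
No further refinement is possible. Final partition (2 blocks): {s3} | {s0,s1}.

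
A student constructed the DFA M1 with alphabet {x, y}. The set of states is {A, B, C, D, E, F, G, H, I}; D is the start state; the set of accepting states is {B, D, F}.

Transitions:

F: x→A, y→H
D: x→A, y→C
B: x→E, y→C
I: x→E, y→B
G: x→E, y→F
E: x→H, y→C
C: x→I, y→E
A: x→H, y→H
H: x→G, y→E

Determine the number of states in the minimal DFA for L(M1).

4

Initial partition by acceptance: {B,D,F} | {A,C,E,G,H,I}.
Refine {A,C,E,G,H,I} on symbol y: members go to different blocks, giving {A,C,E,H} and {G,I}.
On input x, block {A,C,E,H} splits into {A,E} and {C,H}.
No further refinement is possible. Final partition (4 blocks): {B,D,F} | {A,E} | {G,I} | {C,H}.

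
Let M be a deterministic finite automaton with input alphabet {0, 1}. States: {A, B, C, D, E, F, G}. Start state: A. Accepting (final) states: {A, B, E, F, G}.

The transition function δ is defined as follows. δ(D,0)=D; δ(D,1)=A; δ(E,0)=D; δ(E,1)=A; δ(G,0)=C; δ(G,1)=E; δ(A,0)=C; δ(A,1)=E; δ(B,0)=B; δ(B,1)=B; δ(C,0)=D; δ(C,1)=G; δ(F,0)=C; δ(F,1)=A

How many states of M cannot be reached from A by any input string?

2

No path from A leads to B, F; the other 5 states are all reachable.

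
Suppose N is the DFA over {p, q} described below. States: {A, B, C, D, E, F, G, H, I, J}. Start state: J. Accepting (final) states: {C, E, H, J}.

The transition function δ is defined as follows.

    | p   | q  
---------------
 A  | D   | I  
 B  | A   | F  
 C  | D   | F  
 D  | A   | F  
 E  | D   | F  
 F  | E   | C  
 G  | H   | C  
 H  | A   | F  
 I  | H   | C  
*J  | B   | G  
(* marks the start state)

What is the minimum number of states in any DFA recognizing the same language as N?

3

P0 = {C,E,H,J} | {A,B,D,F,G,I}.
On input p, block {A,B,D,F,G,I} splits into {A,B,D} and {F,G,I}.
Stable partition: {C,E,H,J} | {A,B,D} | {F,G,I} — 3 equivalence classes.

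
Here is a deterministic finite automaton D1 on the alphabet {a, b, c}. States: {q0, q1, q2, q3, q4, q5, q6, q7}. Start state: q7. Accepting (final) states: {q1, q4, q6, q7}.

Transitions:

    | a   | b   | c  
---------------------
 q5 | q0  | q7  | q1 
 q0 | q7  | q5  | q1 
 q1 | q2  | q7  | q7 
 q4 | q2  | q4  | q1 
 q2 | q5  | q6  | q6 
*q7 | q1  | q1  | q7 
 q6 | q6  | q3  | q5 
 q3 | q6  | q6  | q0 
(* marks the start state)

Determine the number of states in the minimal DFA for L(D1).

Reachable states from the start: {q0,q1,q2,q3,q5,q6,q7}. Unreachable: {q4} — drop them.
P0 = {q1,q6,q7} | {q0,q2,q3,q5}.
On input a, block {q1,q6,q7} splits into {q6,q7} and {q1}.
Refine {q6,q7} on symbol a: members go to different blocks, giving {q6} and {q7}.
Split {q0,q2,q3,q5} by δ(·,a) → {q2,q5} and {q0} and {q3}.
Split {q2,q5} by δ(·,a) → {q2} and {q5}.
Stable partition: {q6} | {q2} | {q1} | {q7} | {q0} | {q3} | {q5} — 7 equivalence classes.

7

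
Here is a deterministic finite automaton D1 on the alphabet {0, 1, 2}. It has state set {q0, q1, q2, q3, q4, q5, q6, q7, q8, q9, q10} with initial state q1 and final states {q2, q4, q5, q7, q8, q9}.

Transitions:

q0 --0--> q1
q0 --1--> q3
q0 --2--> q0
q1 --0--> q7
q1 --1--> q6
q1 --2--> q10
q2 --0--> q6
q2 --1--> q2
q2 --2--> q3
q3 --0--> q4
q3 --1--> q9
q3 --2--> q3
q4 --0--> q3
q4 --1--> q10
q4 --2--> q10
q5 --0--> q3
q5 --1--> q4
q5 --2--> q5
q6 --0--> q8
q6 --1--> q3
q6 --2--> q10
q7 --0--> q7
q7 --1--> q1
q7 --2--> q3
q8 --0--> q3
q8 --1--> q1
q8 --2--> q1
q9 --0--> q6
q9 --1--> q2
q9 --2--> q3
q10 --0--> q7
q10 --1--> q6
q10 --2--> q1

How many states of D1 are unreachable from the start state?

BFS from q1 reaches {q1, q2, q3, q4, q6, q7, q8, q9, q10}; the 2 state(s) q0, q5 are never visited.

2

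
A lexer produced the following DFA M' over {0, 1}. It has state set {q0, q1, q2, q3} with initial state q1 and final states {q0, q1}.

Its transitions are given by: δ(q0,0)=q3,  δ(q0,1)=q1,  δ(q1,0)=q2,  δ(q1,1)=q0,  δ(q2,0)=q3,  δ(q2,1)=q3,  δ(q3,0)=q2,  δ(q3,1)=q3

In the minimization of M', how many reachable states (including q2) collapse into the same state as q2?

Start with accepting vs non-accepting: {q0,q1} | {q2,q3}.
No further refinement is possible. Final partition (2 blocks): {q0,q1} | {q2,q3}.
The equivalence class containing q2 is {q2,q3}, of size 2.

2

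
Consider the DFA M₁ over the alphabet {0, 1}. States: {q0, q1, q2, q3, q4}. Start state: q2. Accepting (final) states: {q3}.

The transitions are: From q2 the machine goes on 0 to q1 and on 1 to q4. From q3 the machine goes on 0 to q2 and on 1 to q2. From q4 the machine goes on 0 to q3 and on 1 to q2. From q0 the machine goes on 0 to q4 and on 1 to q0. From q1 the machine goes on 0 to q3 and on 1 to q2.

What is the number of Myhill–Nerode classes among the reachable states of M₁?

3

States {q0} cannot be reached from the start state, so discard them.
Start with accepting vs non-accepting: {q3} | {q1,q2,q4}.
Refine {q1,q2,q4} on symbol 0: members go to different blocks, giving {q1,q4} and {q2}.
No further refinement is possible. Final partition (3 blocks): {q3} | {q1,q4} | {q2}.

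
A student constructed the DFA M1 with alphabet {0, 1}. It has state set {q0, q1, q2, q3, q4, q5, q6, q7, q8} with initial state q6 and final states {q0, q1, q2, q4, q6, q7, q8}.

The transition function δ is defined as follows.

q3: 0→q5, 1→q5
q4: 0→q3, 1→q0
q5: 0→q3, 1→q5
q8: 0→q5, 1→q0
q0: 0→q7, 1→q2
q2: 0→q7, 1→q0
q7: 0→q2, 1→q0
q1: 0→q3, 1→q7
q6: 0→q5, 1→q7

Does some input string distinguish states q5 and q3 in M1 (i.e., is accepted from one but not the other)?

States {q1,q4,q8} cannot be reached from the start state, so discard them.
Start with accepting vs non-accepting: {q0,q2,q6,q7} | {q3,q5}.
Refine {q0,q2,q6,q7} on symbol 0: members go to different blocks, giving {q0,q2,q7} and {q6}.
Stable partition: {q0,q2,q7} | {q3,q5} | {q6} — 3 equivalence classes.
q5 and q3 lie in the same block of the stable partition, so they are equivalent — no string distinguishes them.

No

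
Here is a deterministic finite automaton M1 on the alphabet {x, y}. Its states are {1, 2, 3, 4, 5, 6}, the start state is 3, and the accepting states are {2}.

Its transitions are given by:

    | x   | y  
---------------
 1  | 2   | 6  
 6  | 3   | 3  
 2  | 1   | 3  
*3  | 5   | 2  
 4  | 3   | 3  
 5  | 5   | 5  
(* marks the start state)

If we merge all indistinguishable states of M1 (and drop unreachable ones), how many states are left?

5

Reachable states from the start: {1,2,3,5,6}. Unreachable: {4} — drop them.
P0 = {2} | {1,3,5,6}.
On input x, block {1,3,5,6} splits into {3,5,6} and {1}.
On input y, block {3,5,6} splits into {5,6} and {3}.
Refine {5,6} on symbol x: members go to different blocks, giving {5} and {6}.
Stable partition: {2} | {5} | {1} | {3} | {6} — 5 equivalence classes.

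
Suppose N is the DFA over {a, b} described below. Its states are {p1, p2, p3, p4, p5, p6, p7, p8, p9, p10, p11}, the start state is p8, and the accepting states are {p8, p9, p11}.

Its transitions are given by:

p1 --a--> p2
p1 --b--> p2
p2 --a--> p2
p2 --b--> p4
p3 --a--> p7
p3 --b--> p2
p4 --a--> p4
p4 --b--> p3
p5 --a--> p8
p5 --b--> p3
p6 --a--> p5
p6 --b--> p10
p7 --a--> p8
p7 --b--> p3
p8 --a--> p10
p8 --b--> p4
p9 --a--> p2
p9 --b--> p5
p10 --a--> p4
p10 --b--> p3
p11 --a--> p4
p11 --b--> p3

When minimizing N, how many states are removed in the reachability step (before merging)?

5

No path from p8 leads to p1, p5, p6, p9, p11; the other 6 states are all reachable.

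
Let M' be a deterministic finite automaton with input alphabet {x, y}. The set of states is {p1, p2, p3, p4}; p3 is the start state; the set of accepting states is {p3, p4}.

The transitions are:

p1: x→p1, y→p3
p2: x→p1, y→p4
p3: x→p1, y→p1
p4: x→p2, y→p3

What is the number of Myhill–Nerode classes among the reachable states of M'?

2

Reachable states from the start: {p1,p3}. Unreachable: {p2,p4} — drop them.
Initial partition by acceptance: {p3} | {p1}.
No further refinement is possible. Final partition (2 blocks): {p3} | {p1}.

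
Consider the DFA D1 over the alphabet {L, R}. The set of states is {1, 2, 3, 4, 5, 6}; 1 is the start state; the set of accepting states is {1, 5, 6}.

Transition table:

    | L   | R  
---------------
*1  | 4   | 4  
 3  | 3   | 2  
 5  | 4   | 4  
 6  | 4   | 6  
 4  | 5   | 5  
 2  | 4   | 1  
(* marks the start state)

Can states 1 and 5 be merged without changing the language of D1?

Yes

First remove the unreachable states {2,3,6}; 3 states remain.
P0 = {1,5} | {4}.
The partition is now stable with 2 blocks: {1,5} | {4}.
1 and 5 lie in the same block of the stable partition, so they are equivalent — no string distinguishes them.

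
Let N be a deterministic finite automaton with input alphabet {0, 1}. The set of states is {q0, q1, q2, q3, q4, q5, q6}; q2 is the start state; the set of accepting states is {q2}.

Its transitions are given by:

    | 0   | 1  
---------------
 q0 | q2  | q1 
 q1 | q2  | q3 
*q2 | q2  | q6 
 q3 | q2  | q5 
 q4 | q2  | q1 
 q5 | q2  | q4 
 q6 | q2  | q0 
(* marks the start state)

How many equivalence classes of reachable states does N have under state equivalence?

Initial partition by acceptance: {q2} | {q0,q1,q3,q4,q5,q6}.
No further refinement is possible. Final partition (2 blocks): {q2} | {q0,q1,q3,q4,q5,q6}.

2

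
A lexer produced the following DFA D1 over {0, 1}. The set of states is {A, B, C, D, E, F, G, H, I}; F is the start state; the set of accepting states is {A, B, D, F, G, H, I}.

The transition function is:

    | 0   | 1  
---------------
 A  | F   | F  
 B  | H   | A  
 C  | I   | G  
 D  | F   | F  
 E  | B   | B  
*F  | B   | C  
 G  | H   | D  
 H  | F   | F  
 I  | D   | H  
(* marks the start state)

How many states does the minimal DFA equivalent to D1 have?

Reachable states from the start: {A,B,C,D,F,G,H,I}. Unreachable: {E} — drop them.
Start with accepting vs non-accepting: {A,B,D,F,G,H,I} | {C}.
Refine {A,B,D,F,G,H,I} on symbol 1: members go to different blocks, giving {A,B,D,G,H,I} and {F}.
Refine {A,B,D,G,H,I} on symbol 0: members go to different blocks, giving {A,D,H} and {B,G,I}.
No further refinement is possible. Final partition (4 blocks): {A,D,H} | {C} | {F} | {B,G,I}.

4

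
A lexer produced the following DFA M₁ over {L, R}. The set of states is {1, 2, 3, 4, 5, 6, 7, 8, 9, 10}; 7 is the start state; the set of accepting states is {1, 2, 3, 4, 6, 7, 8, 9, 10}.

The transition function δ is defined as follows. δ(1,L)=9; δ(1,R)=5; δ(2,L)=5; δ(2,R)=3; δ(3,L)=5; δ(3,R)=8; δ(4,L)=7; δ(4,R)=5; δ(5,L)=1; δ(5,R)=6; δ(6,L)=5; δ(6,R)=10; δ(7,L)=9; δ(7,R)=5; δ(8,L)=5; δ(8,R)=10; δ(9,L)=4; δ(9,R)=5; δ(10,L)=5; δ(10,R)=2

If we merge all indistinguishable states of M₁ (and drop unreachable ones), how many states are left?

All states are reachable from the start state.
P0 = {1,2,3,4,6,7,8,9,10} | {5}.
On input L, block {1,2,3,4,6,7,8,9,10} splits into {2,3,6,8,10} and {1,4,7,9}.
No further refinement is possible. Final partition (3 blocks): {2,3,6,8,10} | {5} | {1,4,7,9}.

3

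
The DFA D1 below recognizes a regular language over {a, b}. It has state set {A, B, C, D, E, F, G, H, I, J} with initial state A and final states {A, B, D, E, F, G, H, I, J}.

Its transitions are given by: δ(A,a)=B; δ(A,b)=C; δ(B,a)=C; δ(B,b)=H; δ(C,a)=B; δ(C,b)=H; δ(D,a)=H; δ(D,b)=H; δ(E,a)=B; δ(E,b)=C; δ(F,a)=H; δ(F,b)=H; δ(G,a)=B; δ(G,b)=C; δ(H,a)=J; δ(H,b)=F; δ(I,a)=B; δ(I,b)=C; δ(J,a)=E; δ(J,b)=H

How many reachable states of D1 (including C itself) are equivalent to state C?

Reachable states from the start: {A,B,C,E,F,H,J}. Unreachable: {D,G,I} — drop them.
P0 = {A,B,E,F,H,J} | {C}.
Refine {A,B,E,F,H,J} on symbol a: members go to different blocks, giving {A,E,F,H,J} and {B}.
On input a, block {A,E,F,H,J} splits into {F,H,J} and {A,E}.
Split {F,H,J} by δ(·,a) → {F,H} and {J}.
Refine {F,H} on symbol a: members go to different blocks, giving {F} and {H}.
Stable partition: {F} | {C} | {B} | {A,E} | {J} | {H} — 6 equivalence classes.
State C belongs to the block {C}, which has 1 states.

1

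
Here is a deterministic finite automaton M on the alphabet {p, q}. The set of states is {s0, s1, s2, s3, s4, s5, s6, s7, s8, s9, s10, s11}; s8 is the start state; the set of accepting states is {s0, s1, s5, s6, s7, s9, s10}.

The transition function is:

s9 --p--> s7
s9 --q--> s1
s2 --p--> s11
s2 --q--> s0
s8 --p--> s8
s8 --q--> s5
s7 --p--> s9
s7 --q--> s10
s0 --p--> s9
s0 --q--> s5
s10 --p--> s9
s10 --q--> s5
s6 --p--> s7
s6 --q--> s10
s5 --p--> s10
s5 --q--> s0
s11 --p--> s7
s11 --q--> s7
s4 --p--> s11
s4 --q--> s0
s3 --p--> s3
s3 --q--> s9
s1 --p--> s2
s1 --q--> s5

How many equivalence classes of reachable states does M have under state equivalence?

8

States {s3,s4,s6} cannot be reached from the start state, so discard them.
Initial partition by acceptance: {s0,s1,s5,s7,s9,s10} | {s2,s8,s11}.
On input p, block {s0,s1,s5,s7,s9,s10} splits into {s0,s5,s7,s9,s10} and {s1}.
Split {s0,s5,s7,s9,s10} by δ(·,q) → {s0,s5,s7,s10} and {s9}.
Split {s0,s5,s7,s10} by δ(·,p) → {s0,s7,s10} and {s5}.
Refine {s0,s7,s10} on symbol q: members go to different blocks, giving {s0,s10} and {s7}.
Refine {s2,s8,s11} on symbol p: members go to different blocks, giving {s2,s8} and {s11}.
Split {s2,s8} by δ(·,p) → {s2} and {s8}.
Stable partition: {s0,s10} | {s2} | {s1} | {s9} | {s5} | {s7} | {s11} | {s8} — 8 equivalence classes.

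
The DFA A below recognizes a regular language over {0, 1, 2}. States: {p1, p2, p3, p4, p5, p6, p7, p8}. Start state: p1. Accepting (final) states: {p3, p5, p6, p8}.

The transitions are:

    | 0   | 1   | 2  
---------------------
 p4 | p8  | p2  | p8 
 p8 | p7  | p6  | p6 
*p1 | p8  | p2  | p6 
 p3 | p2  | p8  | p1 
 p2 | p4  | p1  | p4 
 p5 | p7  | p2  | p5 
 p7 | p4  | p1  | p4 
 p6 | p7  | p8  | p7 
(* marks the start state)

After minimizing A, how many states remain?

5

Reachable states from the start: {p1,p2,p4,p6,p7,p8}. Unreachable: {p3,p5} — drop them.
P0 = {p6,p8} | {p1,p2,p4,p7}.
On input 2, block {p6,p8} splits into {p6} and {p8}.
On input 0, block {p1,p2,p4,p7} splits into {p1,p4} and {p2,p7}.
Split {p1,p4} by δ(·,2) → {p1} and {p4}.
The partition is now stable with 5 blocks: {p6} | {p1} | {p8} | {p2,p7} | {p4}.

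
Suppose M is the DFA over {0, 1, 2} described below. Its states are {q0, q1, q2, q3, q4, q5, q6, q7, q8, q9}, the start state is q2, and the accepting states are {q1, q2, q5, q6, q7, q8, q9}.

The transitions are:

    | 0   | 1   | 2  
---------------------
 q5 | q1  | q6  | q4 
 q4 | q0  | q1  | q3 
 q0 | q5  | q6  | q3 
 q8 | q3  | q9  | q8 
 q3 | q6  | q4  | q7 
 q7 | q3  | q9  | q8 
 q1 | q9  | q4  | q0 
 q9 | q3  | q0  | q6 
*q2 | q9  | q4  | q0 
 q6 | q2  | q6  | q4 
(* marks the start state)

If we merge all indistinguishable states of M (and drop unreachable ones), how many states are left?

7

Initial partition by acceptance: {q1,q2,q5,q6,q7,q8,q9} | {q0,q3,q4}.
Split {q1,q2,q5,q6,q7,q8,q9} by δ(·,0) → {q1,q2,q5,q6} and {q7,q8,q9}.
Split {q1,q2,q5,q6} by δ(·,0) → {q1,q2} and {q5,q6}.
Split {q0,q3,q4} by δ(·,0) → {q0,q3} and {q4}.
Refine {q0,q3} on symbol 1: members go to different blocks, giving {q0} and {q3}.
Split {q7,q8,q9} by δ(·,1) → {q7,q8} and {q9}.
Stable partition: {q1,q2} | {q0} | {q7,q8} | {q5,q6} | {q4} | {q3} | {q9} — 7 equivalence classes.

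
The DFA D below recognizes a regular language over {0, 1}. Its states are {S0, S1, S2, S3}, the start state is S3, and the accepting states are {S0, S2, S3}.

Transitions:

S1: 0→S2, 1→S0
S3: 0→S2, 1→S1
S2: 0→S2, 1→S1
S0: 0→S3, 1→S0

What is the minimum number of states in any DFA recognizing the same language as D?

All states are reachable from the start state.
P0 = {S0,S2,S3} | {S1}.
Split {S0,S2,S3} by δ(·,1) → {S2,S3} and {S0}.
No further refinement is possible. Final partition (3 blocks): {S2,S3} | {S1} | {S0}.

3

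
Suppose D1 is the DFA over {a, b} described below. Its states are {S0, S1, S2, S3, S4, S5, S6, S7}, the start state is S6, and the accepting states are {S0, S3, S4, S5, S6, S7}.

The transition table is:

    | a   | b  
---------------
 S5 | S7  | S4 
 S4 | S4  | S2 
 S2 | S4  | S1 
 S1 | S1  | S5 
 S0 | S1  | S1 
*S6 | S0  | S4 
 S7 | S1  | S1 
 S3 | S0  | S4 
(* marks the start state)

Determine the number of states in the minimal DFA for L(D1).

5

First remove the unreachable states {S3}; 7 states remain.
Initial partition by acceptance: {S0,S4,S5,S6,S7} | {S1,S2}.
Refine {S0,S4,S5,S6,S7} on symbol a: members go to different blocks, giving {S4,S5,S6} and {S0,S7}.
Split {S4,S5,S6} by δ(·,a) → {S5,S6} and {S4}.
On input a, block {S1,S2} splits into {S1} and {S2}.
The partition is now stable with 5 blocks: {S5,S6} | {S1} | {S0,S7} | {S4} | {S2}.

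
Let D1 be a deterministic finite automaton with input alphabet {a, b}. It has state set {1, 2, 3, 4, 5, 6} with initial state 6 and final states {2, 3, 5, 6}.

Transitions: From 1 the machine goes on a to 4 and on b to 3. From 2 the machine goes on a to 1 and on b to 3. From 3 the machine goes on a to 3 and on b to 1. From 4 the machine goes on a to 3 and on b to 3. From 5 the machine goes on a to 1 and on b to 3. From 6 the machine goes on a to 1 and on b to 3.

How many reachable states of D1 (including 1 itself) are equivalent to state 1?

1

States {2,5} cannot be reached from the start state, so discard them.
P0 = {3,6} | {1,4}.
On input a, block {3,6} splits into {3} and {6}.
Refine {1,4} on symbol a: members go to different blocks, giving {1} and {4}.
The partition is now stable with 4 blocks: {3} | {1} | {6} | {4}.
State 1 belongs to the block {1}, which has 1 states.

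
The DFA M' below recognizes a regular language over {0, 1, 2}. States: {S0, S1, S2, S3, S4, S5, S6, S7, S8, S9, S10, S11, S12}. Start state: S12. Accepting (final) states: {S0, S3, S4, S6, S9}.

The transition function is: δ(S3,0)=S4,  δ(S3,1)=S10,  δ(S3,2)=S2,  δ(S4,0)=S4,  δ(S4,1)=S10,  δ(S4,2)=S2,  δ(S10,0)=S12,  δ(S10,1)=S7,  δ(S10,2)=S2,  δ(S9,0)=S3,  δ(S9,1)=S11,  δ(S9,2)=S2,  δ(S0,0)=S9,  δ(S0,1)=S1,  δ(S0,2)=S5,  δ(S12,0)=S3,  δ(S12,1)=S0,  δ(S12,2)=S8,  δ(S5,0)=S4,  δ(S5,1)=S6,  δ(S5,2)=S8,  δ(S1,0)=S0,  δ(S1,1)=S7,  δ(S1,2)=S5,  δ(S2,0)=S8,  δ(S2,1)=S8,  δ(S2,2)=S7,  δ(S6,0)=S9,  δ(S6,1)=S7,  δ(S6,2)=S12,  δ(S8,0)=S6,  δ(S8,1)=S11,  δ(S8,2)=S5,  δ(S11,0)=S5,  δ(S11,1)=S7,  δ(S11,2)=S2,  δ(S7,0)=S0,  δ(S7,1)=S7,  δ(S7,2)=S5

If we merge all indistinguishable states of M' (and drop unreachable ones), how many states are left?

7

All states are reachable from the start state.
Start with accepting vs non-accepting: {S0,S3,S4,S6,S9} | {S1,S2,S5,S7,S8,S10,S11,S12}.
Split {S1,S2,S5,S7,S8,S10,S11,S12} by δ(·,0) → {S1,S5,S7,S8,S12} and {S2,S10,S11}.
Refine {S0,S3,S4,S6,S9} on symbol 1: members go to different blocks, giving {S3,S4,S9} and {S0,S6}.
On input 0, block {S1,S5,S7,S8,S12} splits into {S1,S7,S8} and {S5,S12}.
Refine {S1,S7,S8} on symbol 1: members go to different blocks, giving {S1,S7} and {S8}.
Split {S2,S10,S11} by δ(·,0) → {S10,S11} and {S2}.
The partition is now stable with 7 blocks: {S3,S4,S9} | {S1,S7} | {S10,S11} | {S0,S6} | {S5,S12} | {S8} | {S2}.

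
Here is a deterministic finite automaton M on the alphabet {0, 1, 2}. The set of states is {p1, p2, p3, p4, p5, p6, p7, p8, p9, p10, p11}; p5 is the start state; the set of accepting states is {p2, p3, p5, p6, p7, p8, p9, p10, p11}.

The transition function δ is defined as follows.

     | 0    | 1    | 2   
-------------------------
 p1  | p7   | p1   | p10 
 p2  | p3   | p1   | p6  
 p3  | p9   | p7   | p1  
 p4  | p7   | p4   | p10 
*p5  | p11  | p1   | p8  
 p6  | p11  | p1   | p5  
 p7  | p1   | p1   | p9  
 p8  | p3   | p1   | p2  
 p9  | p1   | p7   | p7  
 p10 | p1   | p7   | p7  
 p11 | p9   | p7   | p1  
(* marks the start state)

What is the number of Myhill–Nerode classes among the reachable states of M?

Reachable states from the start: {p1,p2,p3,p5,p6,p7,p8,p9,p10,p11}. Unreachable: {p4} — drop them.
P0 = {p2,p3,p5,p6,p7,p8,p9,p10,p11} | {p1}.
Split {p2,p3,p5,p6,p7,p8,p9,p10,p11} by δ(·,0) → {p2,p3,p5,p6,p8,p11} and {p7,p9,p10}.
Refine {p2,p3,p5,p6,p8,p11} on symbol 0: members go to different blocks, giving {p2,p5,p6,p8} and {p3,p11}.
Refine {p7,p9,p10} on symbol 1: members go to different blocks, giving {p9,p10} and {p7}.
Stable partition: {p2,p5,p6,p8} | {p1} | {p9,p10} | {p3,p11} | {p7} — 5 equivalence classes.

5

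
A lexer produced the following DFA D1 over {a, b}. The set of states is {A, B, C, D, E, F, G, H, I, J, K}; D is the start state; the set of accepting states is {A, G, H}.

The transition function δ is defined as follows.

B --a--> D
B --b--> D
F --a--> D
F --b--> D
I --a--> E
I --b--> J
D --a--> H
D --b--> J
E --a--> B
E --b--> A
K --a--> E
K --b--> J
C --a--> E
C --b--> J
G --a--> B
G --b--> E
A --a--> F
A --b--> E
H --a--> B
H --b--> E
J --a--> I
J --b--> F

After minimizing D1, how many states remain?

Reachable states from the start: {A,B,D,E,F,H,I,J}. Unreachable: {C,G,K} — drop them.
Start with accepting vs non-accepting: {A,H} | {B,D,E,F,I,J}.
On input a, block {B,D,E,F,I,J} splits into {B,E,F,I,J} and {D}.
Refine {B,E,F,I,J} on symbol a: members go to different blocks, giving {E,I,J} and {B,F}.
On input a, block {E,I,J} splits into {I,J} and {E}.
Refine {I,J} on symbol a: members go to different blocks, giving {I} and {J}.
The partition is now stable with 6 blocks: {A,H} | {I} | {D} | {B,F} | {E} | {J}.

6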